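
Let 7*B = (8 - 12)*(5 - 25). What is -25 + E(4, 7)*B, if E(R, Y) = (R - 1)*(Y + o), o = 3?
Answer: 2225/7 ≈ 317.86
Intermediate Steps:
E(R, Y) = (-1 + R)*(3 + Y) (E(R, Y) = (R - 1)*(Y + 3) = (-1 + R)*(3 + Y))
B = 80/7 (B = ((8 - 12)*(5 - 25))/7 = (-4*(-20))/7 = (⅐)*80 = 80/7 ≈ 11.429)
-25 + E(4, 7)*B = -25 + (-3 - 1*7 + 3*4 + 4*7)*(80/7) = -25 + (-3 - 7 + 12 + 28)*(80/7) = -25 + 30*(80/7) = -25 + 2400/7 = 2225/7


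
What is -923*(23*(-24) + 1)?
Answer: 508573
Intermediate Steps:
-923*(23*(-24) + 1) = -923*(-552 + 1) = -923*(-551) = 508573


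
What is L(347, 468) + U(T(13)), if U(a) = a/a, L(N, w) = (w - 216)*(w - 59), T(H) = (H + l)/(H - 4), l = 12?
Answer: 103069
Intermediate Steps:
T(H) = (12 + H)/(-4 + H) (T(H) = (H + 12)/(H - 4) = (12 + H)/(-4 + H))
L(N, w) = (-216 + w)*(-59 + w)
U(a) = 1
L(347, 468) + U(T(13)) = (12744 + 468² - 275*468) + 1 = (12744 + 219024 - 128700) + 1 = 103068 + 1 = 103069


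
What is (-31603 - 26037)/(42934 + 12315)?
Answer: -57640/55249 ≈ -1.0433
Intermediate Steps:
(-31603 - 26037)/(42934 + 12315) = -57640/55249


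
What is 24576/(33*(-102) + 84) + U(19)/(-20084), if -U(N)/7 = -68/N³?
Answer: -141062368837/18838154333 ≈ -7.4881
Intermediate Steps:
U(N) = 476/N³ (U(N) = -(-476)/(N*N²) = -(-476)/(N³) = -(-476)/N³ = 476/N³)
24576/(33*(-102) + 84) + U(19)/(-20084) = 24576/(33*(-102) + 84) + (476/19³)/(-20084) = 24576/(-3366 + 84) + (476*(1/6859))*(-1/20084) = 24576/(-3282) + (476/6859)*(-1/20084) = 24576*(-1/3282) - 119/34439039 = -4096/547 - 119/34439039 = -141062368837/18838154333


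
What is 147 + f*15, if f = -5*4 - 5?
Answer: -228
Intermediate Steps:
f = -25 (f = -20 - 5 = -25)
147 + f*15 = 147 - 25*15 = 147 - 375 = -228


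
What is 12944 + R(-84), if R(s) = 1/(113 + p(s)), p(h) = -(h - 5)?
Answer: 2614689/202 ≈ 12944.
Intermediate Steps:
p(h) = 5 - h (p(h) = -(-5 + h) = 5 - h)
R(s) = 1/(118 - s) (R(s) = 1/(113 + (5 - s)) = 1/(118 - s))
12944 + R(-84) = 12944 - 1/(-118 - 84) = 12944 - 1/(-202) = 12944 - 1*(-1/202) = 12944 + 1/202 = 2614689/202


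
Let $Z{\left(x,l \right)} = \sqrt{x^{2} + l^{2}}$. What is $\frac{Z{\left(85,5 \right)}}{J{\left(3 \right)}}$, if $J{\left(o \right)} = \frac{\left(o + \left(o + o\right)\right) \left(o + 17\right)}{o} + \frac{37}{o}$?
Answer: $\frac{15 \sqrt{290}}{217} \approx 1.1771$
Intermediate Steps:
$Z{\left(x,l \right)} = \sqrt{l^{2} + x^{2}}$
$J{\left(o \right)} = 51 + 3 o + \frac{37}{o}$ ($J{\left(o \right)} = \frac{\left(o + 2 o\right) \left(17 + o\right)}{o} + \frac{37}{o} = \frac{3 o \left(17 + o\right)}{o} + \frac{37}{o} = \left(51 + 3 o\right) + \frac{37}{o} = 51 + 3 o + \frac{37}{o}$)
$\frac{Z{\left(85,5 \right)}}{J{\left(3 \right)}} = \frac{\sqrt{5^{2} + 85^{2}}}{51 + 3 \cdot 3 + \frac{37}{3}} = \frac{\sqrt{25 + 7225}}{51 + 9 + 37 \cdot \frac{1}{3}} = \frac{\sqrt{7250}}{51 + 9 + \frac{37}{3}} = \frac{5 \sqrt{290}}{\frac{217}{3}} = 5 \sqrt{290} \cdot \frac{3}{217} = \frac{15 \sqrt{290}}{217}$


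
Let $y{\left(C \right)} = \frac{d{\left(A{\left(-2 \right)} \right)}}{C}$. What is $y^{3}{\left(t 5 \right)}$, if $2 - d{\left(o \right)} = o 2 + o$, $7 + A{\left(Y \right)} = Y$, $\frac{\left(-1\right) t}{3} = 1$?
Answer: $- \frac{24389}{3375} \approx -7.2264$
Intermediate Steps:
$t = -3$ ($t = \left(-3\right) 1 = -3$)
$A{\left(Y \right)} = -7 + Y$
$d{\left(o \right)} = 2 - 3 o$ ($d{\left(o \right)} = 2 - \left(o 2 + o\right) = 2 - \left(2 o + o\right) = 2 - 3 o$)
$y{\left(C \right)} = \frac{29}{C}$ ($y{\left(C \right)} = \frac{2 - 3 \left(-7 - 2\right)}{C} = \frac{2 - -27}{C} = \frac{2 + 27}{C} = \frac{29}{C}$)
$y^{3}{\left(t 5 \right)} = \left(\frac{29}{\left(-3\right) 5}\right)^{3} = \left(\frac{29}{-15}\right)^{3} = \left(29 \left(- \frac{1}{15}\right)\right)^{3} = \left(- \frac{29}{15}\right)^{3} = - \frac{24389}{3375}$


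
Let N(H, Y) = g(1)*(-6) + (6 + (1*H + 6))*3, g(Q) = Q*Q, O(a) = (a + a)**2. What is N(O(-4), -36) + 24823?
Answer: 25045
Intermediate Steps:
O(a) = 4*a**2 (O(a) = (2*a)**2 = 4*a**2)
g(Q) = Q**2
N(H, Y) = 30 + 3*H (N(H, Y) = 1**2*(-6) + (6 + (1*H + 6))*3 = 1*(-6) + (6 + (H + 6))*3 = -6 + (6 + (6 + H))*3 = -6 + (12 + H)*3 = -6 + (36 + 3*H) = 30 + 3*H)
N(O(-4), -36) + 24823 = (30 + 3*(4*(-4)**2)) + 24823 = (30 + 3*(4*16)) + 24823 = (30 + 3*64) + 24823 = (30 + 192) + 24823 = 222 + 24823 = 25045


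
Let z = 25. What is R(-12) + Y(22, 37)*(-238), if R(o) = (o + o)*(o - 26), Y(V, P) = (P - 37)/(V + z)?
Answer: 912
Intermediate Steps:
Y(V, P) = (-37 + P)/(25 + V) (Y(V, P) = (P - 37)/(V + 25) = (-37 + P)/(25 + V))
R(o) = 2*o*(-26 + o) (R(o) = (2*o)*(-26 + o) = 2*o*(-26 + o))
R(-12) + Y(22, 37)*(-238) = 2*(-12)*(-26 - 12) + ((-37 + 37)/(25 + 22))*(-238) = 2*(-12)*(-38) + (0/47)*(-238) = 912 + ((1/47)*0)*(-238) = 912 + 0*(-238) = 912 + 0 = 912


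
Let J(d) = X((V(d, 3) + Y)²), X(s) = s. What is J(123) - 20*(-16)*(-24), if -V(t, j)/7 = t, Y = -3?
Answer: 738816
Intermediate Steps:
V(t, j) = -7*t
J(d) = (-3 - 7*d)² (J(d) = (-7*d - 3)² = (-3 - 7*d)²)
J(123) - 20*(-16)*(-24) = (3 + 7*123)² - 20*(-16)*(-24) = (3 + 861)² - (-320)*(-24) = 864² - 1*7680 = 746496 - 7680 = 738816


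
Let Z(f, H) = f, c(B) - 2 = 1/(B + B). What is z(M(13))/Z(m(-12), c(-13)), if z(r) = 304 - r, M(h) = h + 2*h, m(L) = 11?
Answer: 265/11 ≈ 24.091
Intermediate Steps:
M(h) = 3*h
c(B) = 2 + 1/(2*B) (c(B) = 2 + 1/(B + B) = 2 + 1/(2*B))
z(M(13))/Z(m(-12), c(-13)) = (304 - 3*13)/11 = (304 - 1*39)*(1/11) = (304 - 39)*(1/11) = 265*(1/11) = 265/11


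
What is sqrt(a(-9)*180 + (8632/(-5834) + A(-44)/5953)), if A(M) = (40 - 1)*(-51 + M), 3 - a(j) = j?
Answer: sqrt(650692109479487827)/17364901 ≈ 46.453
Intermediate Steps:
a(j) = 3 - j
A(M) = -1989 + 39*M (A(M) = 39*(-51 + M) = -1989 + 39*M)
sqrt(a(-9)*180 + (8632/(-5834) + A(-44)/5953)) = sqrt((3 - 1*(-9))*180 + (8632/(-5834) + (-1989 + 39*(-44))/5953)) = sqrt((3 + 9)*180 + (8632*(-1/5834) + (-1989 - 1716)*(1/5953))) = sqrt(12*180 + (-4316/2917 - 3705*1/5953)) = sqrt(2160 + (-4316/2917 - 3705/5953)) = sqrt(2160 - 36500633/17364901) = sqrt(37471685527/17364901) = sqrt(650692109479487827)/17364901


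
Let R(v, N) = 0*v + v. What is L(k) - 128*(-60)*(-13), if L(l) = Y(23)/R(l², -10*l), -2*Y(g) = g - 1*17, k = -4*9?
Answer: -43130881/432 ≈ -99840.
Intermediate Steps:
k = -36
Y(g) = 17/2 - g/2 (Y(g) = -(g - 1*17)/2 = -(g - 17)/2 = -(-17 + g)/2 = 17/2 - g/2)
R(v, N) = v (R(v, N) = 0 + v = v)
L(l) = -3/l² (L(l) = (17/2 - ½*23)/(l²) = (17/2 - 23/2)/l² = -3/l²)
L(k) - 128*(-60)*(-13) = -3/(-36)² - 128*(-60)*(-13) = -3*1/1296 - (-7680)*(-13) = -1/432 - 1*99840 = -1/432 - 99840 = -43130881/432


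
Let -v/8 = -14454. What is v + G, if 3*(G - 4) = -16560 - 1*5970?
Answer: 108126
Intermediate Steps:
v = 115632 (v = -8*(-14454) = 115632)
G = -7506 (G = 4 + (-16560 - 1*5970)/3 = 4 + (-16560 - 5970)/3 = 4 + (1/3)*(-22530) = 4 - 7510 = -7506)
v + G = 115632 - 7506 = 108126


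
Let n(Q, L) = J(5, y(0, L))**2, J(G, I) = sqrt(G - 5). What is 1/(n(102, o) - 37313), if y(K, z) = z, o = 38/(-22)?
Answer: -1/37313 ≈ -2.6800e-5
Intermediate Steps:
o = -19/11 (o = 38*(-1/22) = -19/11 ≈ -1.7273)
J(G, I) = sqrt(-5 + G)
n(Q, L) = 0 (n(Q, L) = (sqrt(-5 + 5))**2 = (sqrt(0))**2 = 0**2 = 0)
1/(n(102, o) - 37313) = 1/(0 - 37313) = 1/(-37313) = -1/37313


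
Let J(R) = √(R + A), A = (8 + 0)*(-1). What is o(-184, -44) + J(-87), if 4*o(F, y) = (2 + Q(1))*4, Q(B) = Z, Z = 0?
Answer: 2 + I*√95 ≈ 2.0 + 9.7468*I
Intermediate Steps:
A = -8 (A = 8*(-1) = -8)
Q(B) = 0
o(F, y) = 2 (o(F, y) = ((2 + 0)*4)/4 = (2*4)/4 = (¼)*8 = 2)
J(R) = √(-8 + R) (J(R) = √(R - 8) = √(-8 + R))
o(-184, -44) + J(-87) = 2 + √(-8 - 87) = 2 + √(-95) = 2 + I*√95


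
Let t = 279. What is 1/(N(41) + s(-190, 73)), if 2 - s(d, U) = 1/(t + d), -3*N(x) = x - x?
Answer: 89/177 ≈ 0.50282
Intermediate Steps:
N(x) = 0 (N(x) = -(x - x)/3 = -⅓*0 = 0)
s(d, U) = 2 - 1/(279 + d)
1/(N(41) + s(-190, 73)) = 1/(0 + (557 + 2*(-190))/(279 - 190)) = 1/(0 + (557 - 380)/89) = 1/(0 + (1/89)*177) = 1/(0 + 177/89) = 1/(177/89) = 89/177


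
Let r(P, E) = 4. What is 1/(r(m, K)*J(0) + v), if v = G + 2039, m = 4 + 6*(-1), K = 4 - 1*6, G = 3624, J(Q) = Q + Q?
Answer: 1/5663 ≈ 0.00017658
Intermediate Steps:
J(Q) = 2*Q
K = -2 (K = 4 - 6 = -2)
m = -2 (m = 4 - 6 = -2)
v = 5663 (v = 3624 + 2039 = 5663)
1/(r(m, K)*J(0) + v) = 1/(4*(2*0) + 5663) = 1/(4*0 + 5663) = 1/(0 + 5663) = 1/5663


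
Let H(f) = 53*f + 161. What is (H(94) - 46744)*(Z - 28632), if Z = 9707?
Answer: 787298925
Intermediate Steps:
H(f) = 161 + 53*f
(H(94) - 46744)*(Z - 28632) = ((161 + 53*94) - 46744)*(9707 - 28632) = ((161 + 4982) - 46744)*(-18925) = (5143 - 46744)*(-18925) = -41601*(-18925) = 787298925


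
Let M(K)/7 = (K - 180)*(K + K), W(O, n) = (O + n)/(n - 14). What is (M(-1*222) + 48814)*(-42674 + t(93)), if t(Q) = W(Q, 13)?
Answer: -55538279400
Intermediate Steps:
W(O, n) = (O + n)/(-14 + n)
t(Q) = -13 - Q (t(Q) = (Q + 13)/(-14 + 13) = (13 + Q)/(-1) = -(13 + Q) = -13 - Q)
M(K) = 14*K*(-180 + K) (M(K) = 7*((K - 180)*(K + K)) = 7*((-180 + K)*(2*K)) = 7*(2*K*(-180 + K)) = 14*K*(-180 + K))
(M(-1*222) + 48814)*(-42674 + t(93)) = (14*(-1*222)*(-180 - 1*222) + 48814)*(-42674 + (-13 - 1*93)) = (14*(-222)*(-180 - 222) + 48814)*(-42674 + (-13 - 93)) = (14*(-222)*(-402) + 48814)*(-42674 - 106) = (1249416 + 48814)*(-42780) = 1298230*(-42780) = -55538279400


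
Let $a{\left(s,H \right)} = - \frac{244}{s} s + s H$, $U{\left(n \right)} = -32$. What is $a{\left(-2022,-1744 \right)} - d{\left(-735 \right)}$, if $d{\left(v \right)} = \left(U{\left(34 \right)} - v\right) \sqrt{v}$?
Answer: $3526124 - 4921 i \sqrt{15} \approx 3.5261 \cdot 10^{6} - 19059.0 i$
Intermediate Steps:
$a{\left(s,H \right)} = -244 + H s$
$d{\left(v \right)} = \sqrt{v} \left(-32 - v\right)$ ($d{\left(v \right)} = \left(-32 - v\right) \sqrt{v} = \sqrt{v} \left(-32 - v\right)$)
$a{\left(-2022,-1744 \right)} - d{\left(-735 \right)} = \left(-244 - -3526368\right) - \sqrt{-735} \left(-32 - -735\right) = \left(-244 + 3526368\right) - 7 i \sqrt{15} \left(-32 + 735\right) = 3526124 - 7 i \sqrt{15} \cdot 703 = 3526124 - 4921 i \sqrt{15}$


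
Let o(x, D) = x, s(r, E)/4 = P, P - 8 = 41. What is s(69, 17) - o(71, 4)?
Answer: 125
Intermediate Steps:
P = 49 (P = 8 + 41 = 49)
s(r, E) = 196 (s(r, E) = 4*49 = 196)
s(69, 17) - o(71, 4) = 196 - 1*71 = 196 - 71 = 125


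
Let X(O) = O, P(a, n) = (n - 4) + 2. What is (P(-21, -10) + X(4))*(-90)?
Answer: 720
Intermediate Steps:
P(a, n) = -2 + n (P(a, n) = (-4 + n) + 2 = -2 + n)
(P(-21, -10) + X(4))*(-90) = ((-2 - 10) + 4)*(-90) = (-12 + 4)*(-90) = -8*(-90) = 720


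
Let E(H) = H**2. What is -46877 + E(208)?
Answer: -3613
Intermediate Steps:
-46877 + E(208) = -46877 + 208**2 = -46877 + 43264 = -3613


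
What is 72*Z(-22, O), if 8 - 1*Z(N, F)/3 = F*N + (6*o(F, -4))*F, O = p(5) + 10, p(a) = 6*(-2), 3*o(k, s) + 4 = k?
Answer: -12960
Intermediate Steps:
o(k, s) = -4/3 + k/3
p(a) = -12
O = -2 (O = -12 + 10 = -2)
Z(N, F) = 24 - 3*F*N - 3*F*(-8 + 2*F) (Z(N, F) = 24 - 3*(F*N + (6*(-4/3 + F/3))*F) = 24 - 3*(F*N + (-8 + 2*F)*F) = 24 - 3*(F*N + F*(-8 + 2*F)) = 24 + (-3*F*N - 3*F*(-8 + 2*F)) = 24 - 3*F*N - 3*F*(-8 + 2*F))
72*Z(-22, O) = 72*(24 - 6*(-2)*(-4 - 2) - 3*(-2)*(-22)) = 72*(24 - 6*(-2)*(-6) - 132) = 72*(24 - 72 - 132) = 72*(-180) = -12960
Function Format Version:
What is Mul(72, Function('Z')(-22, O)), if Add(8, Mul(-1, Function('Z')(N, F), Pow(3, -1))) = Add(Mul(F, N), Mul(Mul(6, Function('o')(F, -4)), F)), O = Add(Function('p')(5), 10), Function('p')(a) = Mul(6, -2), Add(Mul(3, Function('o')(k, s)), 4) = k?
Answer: -12960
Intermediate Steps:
Function('o')(k, s) = Add(Rational(-4, 3), Mul(Rational(1, 3), k))
Function('p')(a) = -12
O = -2 (O = Add(-12, 10) = -2)
Function('Z')(N, F) = Add(24, Mul(-3, F, N), Mul(-3, F, Add(-8, Mul(2, F)))) (Function('Z')(N, F) = Add(24, Mul(-3, Add(Mul(F, N), Mul(Mul(6, Add(Rational(-4, 3), Mul(Rational(1, 3), F))), F)))) = Add(24, Mul(-3, Add(Mul(F, N), Mul(Add(-8, Mul(2, F)), F)))) = Add(24, Mul(-3, Add(Mul(F, N), Mul(F, Add(-8, Mul(2, F)))))) = Add(24, Add(Mul(-3, F, N), Mul(-3, F, Add(-8, Mul(2, F))))) = Add(24, Mul(-3, F, N), Mul(-3, F, Add(-8, Mul(2, F)))))
Mul(72, Function('Z')(-22, O)) = Mul(72, Add(24, Mul(-6, -2, Add(-4, -2)), Mul(-3, -2, -22))) = Mul(72, Add(24, Mul(-6, -2, -6), -132)) = Mul(72, Add(24, -72, -132)) = Mul(72, -180) = -12960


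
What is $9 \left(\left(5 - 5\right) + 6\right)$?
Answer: $54$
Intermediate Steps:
$9 \left(\left(5 - 5\right) + 6\right) = 9 \left(0 + 6\right) = 9 \cdot 6 = 54$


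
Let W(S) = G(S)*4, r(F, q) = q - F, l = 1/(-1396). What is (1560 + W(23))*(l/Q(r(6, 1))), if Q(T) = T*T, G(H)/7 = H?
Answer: -551/8725 ≈ -0.063152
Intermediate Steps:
G(H) = 7*H
l = -1/1396 ≈ -0.00071633
Q(T) = T²
W(S) = 28*S (W(S) = (7*S)*4 = 28*S)
(1560 + W(23))*(l/Q(r(6, 1))) = (1560 + 28*23)*(-1/(1396*(1 - 1*6)²)) = (1560 + 644)*(-1/(1396*(1 - 6)²)) = 2204*(-1/(1396*((-5)²))) = 2204*(-1/1396/25) = 2204*(-1/1396*1/25) = 2204*(-1/34900) = -551/8725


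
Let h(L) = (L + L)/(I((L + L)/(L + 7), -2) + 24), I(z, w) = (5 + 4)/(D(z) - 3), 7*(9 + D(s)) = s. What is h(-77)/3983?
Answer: -8998/5406069 ≈ -0.0016644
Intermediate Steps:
D(s) = -9 + s/7
I(z, w) = 9/(-12 + z/7) (I(z, w) = (5 + 4)/((-9 + z/7) - 3) = 9/(-12 + z/7))
h(L) = 2*L/(24 + 63/(-84 + 2*L/(7 + L))) (h(L) = (L + L)/(63/(-84 + (L + L)/(L + 7)) + 24) = (2*L)/(63/(-84 + (2*L)/(7 + L)) + 24) = (2*L)/(63/(-84 + 2*L/(7 + L)) + 24) = (2*L)/(24 + 63/(-84 + 2*L/(7 + L))) = 2*L/(24 + 63/(-84 + 2*L/(7 + L))))
h(-77)/3983 = ((4/3)*(-77)*(294 + 41*(-77))/(4557 + 635*(-77)))/3983 = ((4/3)*(-77)*(294 - 3157)/(4557 - 48895))*(1/3983) = ((4/3)*(-77)*(-2863)/(-44338))*(1/3983) = ((4/3)*(-77)*(-1/44338)*(-2863))*(1/3983) = -62986/9501*1/3983 = -8998/5406069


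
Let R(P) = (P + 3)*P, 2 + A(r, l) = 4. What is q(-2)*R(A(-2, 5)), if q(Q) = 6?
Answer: 60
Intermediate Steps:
A(r, l) = 2 (A(r, l) = -2 + 4 = 2)
R(P) = P*(3 + P) (R(P) = (3 + P)*P = P*(3 + P))
q(-2)*R(A(-2, 5)) = 6*(2*(3 + 2)) = 6*(2*5) = 6*10 = 60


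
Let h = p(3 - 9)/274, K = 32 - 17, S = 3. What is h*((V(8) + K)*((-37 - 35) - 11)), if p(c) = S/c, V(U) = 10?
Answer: 2075/548 ≈ 3.7865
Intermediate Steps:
K = 15
p(c) = 3/c
h = -1/548 (h = (3/(3 - 9))/274 = (3/(-6))*(1/274) = (3*(-⅙))*(1/274) = -½*1/274 = -1/548 ≈ -0.0018248)
h*((V(8) + K)*((-37 - 35) - 11)) = -(10 + 15)*((-37 - 35) - 11)/548 = -25*(-72 - 11)/548 = -25*(-83)/548 = -1/548*(-2075) = 2075/548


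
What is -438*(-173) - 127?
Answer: 75647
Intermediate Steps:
-438*(-173) - 127 = 75774 - 127 = 75647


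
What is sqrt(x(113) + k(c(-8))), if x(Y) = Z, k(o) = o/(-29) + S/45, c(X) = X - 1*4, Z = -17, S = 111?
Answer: I*sqrt(2671770)/435 ≈ 3.7576*I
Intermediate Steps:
c(X) = -4 + X (c(X) = X - 4 = -4 + X)
k(o) = 37/15 - o/29 (k(o) = o/(-29) + 111/45 = o*(-1/29) + 111*(1/45) = -o/29 + 37/15 = 37/15 - o/29)
x(Y) = -17
sqrt(x(113) + k(c(-8))) = sqrt(-17 + (37/15 - (-4 - 8)/29)) = sqrt(-17 + (37/15 - 1/29*(-12))) = sqrt(-17 + (37/15 + 12/29)) = sqrt(-17 + 1253/435) = sqrt(-6142/435) = I*sqrt(2671770)/435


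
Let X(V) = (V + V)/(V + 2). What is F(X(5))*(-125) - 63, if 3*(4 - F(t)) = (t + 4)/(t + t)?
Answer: -2903/6 ≈ -483.83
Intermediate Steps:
X(V) = 2*V/(2 + V) (X(V) = (2*V)/(2 + V) = 2*V/(2 + V))
F(t) = 4 - (4 + t)/(6*t) (F(t) = 4 - (t + 4)/(3*(t + t)) = 4 - (4 + t)/(3*(2*t)) = 4 - (4 + t)*1/(2*t)/3 = 4 - (4 + t)/(6*t))
F(X(5))*(-125) - 63 = ((-4 + 23*(2*5/(2 + 5)))/(6*((2*5/(2 + 5)))))*(-125) - 63 = ((-4 + 23*(2*5/7))/(6*((2*5/7))))*(-125) - 63 = ((-4 + 23*(2*5*(1/7)))/(6*((2*5*(1/7)))))*(-125) - 63 = ((-4 + 23*(10/7))/(6*(10/7)))*(-125) - 63 = ((1/6)*(7/10)*(-4 + 230/7))*(-125) - 63 = ((1/6)*(7/10)*(202/7))*(-125) - 63 = (101/30)*(-125) - 63 = -2525/6 - 63 = -2903/6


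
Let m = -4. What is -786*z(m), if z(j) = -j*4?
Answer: -12576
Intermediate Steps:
z(j) = -4*j
-786*z(m) = -(-3144)*(-4) = -786*16 = -12576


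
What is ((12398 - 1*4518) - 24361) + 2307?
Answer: -14174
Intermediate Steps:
((12398 - 1*4518) - 24361) + 2307 = ((12398 - 4518) - 24361) + 2307 = (7880 - 24361) + 2307 = -16481 + 2307 = -14174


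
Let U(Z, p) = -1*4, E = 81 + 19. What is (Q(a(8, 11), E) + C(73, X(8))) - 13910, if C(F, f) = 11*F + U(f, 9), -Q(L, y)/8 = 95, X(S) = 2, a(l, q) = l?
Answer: -13871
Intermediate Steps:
E = 100
U(Z, p) = -4
Q(L, y) = -760 (Q(L, y) = -8*95 = -760)
C(F, f) = -4 + 11*F (C(F, f) = 11*F - 4 = -4 + 11*F)
(Q(a(8, 11), E) + C(73, X(8))) - 13910 = (-760 + (-4 + 11*73)) - 13910 = (-760 + (-4 + 803)) - 13910 = (-760 + 799) - 13910 = 39 - 13910 = -13871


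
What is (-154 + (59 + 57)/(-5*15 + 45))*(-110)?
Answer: 52096/3 ≈ 17365.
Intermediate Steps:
(-154 + (59 + 57)/(-5*15 + 45))*(-110) = (-154 + 116/(-75 + 45))*(-110) = (-154 + 116/(-30))*(-110) = (-154 + 116*(-1/30))*(-110) = (-154 - 58/15)*(-110) = -2368/15*(-110) = 52096/3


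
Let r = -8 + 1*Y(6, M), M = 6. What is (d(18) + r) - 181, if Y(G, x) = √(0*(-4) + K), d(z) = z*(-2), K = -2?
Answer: -225 + I*√2 ≈ -225.0 + 1.4142*I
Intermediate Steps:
d(z) = -2*z
Y(G, x) = I*√2 (Y(G, x) = √(0*(-4) - 2) = √(0 - 2) = √(-2) = I*√2)
r = -8 + I*√2 (r = -8 + 1*(I*√2) = -8 + I*√2 ≈ -8.0 + 1.4142*I)
(d(18) + r) - 181 = (-2*18 + (-8 + I*√2)) - 181 = (-36 + (-8 + I*√2)) - 181 = (-44 + I*√2) - 181 = -225 + I*√2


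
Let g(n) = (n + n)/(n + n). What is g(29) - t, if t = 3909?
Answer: -3908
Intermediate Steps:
g(n) = 1 (g(n) = (2*n)/((2*n)) = (2*n)*(1/(2*n)) = 1)
g(29) - t = 1 - 1*3909 = 1 - 3909 = -3908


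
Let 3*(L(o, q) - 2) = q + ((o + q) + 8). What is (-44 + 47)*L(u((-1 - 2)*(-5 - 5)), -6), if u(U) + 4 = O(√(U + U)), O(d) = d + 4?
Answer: 2 + 2*√15 ≈ 9.7460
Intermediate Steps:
O(d) = 4 + d
u(U) = √2*√U (u(U) = -4 + (4 + √(U + U)) = -4 + (4 + √(2*U)) = -4 + (4 + √2*√U) = √2*√U)
L(o, q) = 14/3 + o/3 + 2*q/3 (L(o, q) = 2 + (q + ((o + q) + 8))/3 = 2 + (q + (8 + o + q))/3 = 2 + (8 + o + 2*q)/3 = 2 + (8/3 + o/3 + 2*q/3) = 14/3 + o/3 + 2*q/3)
(-44 + 47)*L(u((-1 - 2)*(-5 - 5)), -6) = (-44 + 47)*(14/3 + (√2*√((-1 - 2)*(-5 - 5)))/3 + (⅔)*(-6)) = 3*(14/3 + (√2*√(-3*(-10)))/3 - 4) = 3*(14/3 + (√2*√30)/3 - 4) = 3*(14/3 + (2*√15)/3 - 4) = 3*(14/3 + 2*√15/3 - 4) = 3*(⅔ + 2*√15/3) = 2 + 2*√15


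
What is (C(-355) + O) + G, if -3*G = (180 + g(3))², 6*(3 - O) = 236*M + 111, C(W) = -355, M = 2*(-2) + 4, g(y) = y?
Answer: -23067/2 ≈ -11534.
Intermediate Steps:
M = 0 (M = -4 + 4 = 0)
O = -31/2 (O = 3 - (236*0 + 111)/6 = 3 - (0 + 111)/6 = 3 - ⅙*111 = 3 - 37/2 = -31/2 ≈ -15.500)
G = -11163 (G = -(180 + 3)²/3 = -⅓*183² = -⅓*33489 = -11163)
(C(-355) + O) + G = (-355 - 31/2) - 11163 = -741/2 - 11163 = -23067/2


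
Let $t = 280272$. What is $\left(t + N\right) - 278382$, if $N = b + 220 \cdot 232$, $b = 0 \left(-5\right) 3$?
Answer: $52930$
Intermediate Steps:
$b = 0$ ($b = 0 \cdot 3 = 0$)
$N = 51040$ ($N = 0 + 220 \cdot 232 = 0 + 51040 = 51040$)
$\left(t + N\right) - 278382 = \left(280272 + 51040\right) - 278382 = 331312 - 278382 = 52930$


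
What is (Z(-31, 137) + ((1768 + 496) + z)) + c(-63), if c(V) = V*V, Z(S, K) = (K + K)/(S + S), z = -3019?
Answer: 99497/31 ≈ 3209.6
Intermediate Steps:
Z(S, K) = K/S (Z(S, K) = (2*K)/((2*S)) = (2*K)*(1/(2*S)) = K/S)
c(V) = V**2
(Z(-31, 137) + ((1768 + 496) + z)) + c(-63) = (137/(-31) + ((1768 + 496) - 3019)) + (-63)**2 = (137*(-1/31) + (2264 - 3019)) + 3969 = (-137/31 - 755) + 3969 = -23542/31 + 3969 = 99497/31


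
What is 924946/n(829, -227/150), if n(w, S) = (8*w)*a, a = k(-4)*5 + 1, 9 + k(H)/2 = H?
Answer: -462473/427764 ≈ -1.0811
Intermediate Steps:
k(H) = -18 + 2*H
a = -129 (a = (-18 + 2*(-4))*5 + 1 = (-18 - 8)*5 + 1 = -26*5 + 1 = -130 + 1 = -129)
n(w, S) = -1032*w (n(w, S) = (8*w)*(-129) = -1032*w)
924946/n(829, -227/150) = 924946/((-1032*829)) = 924946/(-855528) = 924946*(-1/855528) = -462473/427764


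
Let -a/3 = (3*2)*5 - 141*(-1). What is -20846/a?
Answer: 20846/513 ≈ 40.635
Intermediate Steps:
a = -513 (a = -3*((3*2)*5 - 141*(-1)) = -3*(6*5 + 141) = -3*(30 + 141) = -3*171 = -513)
-20846/a = -20846/(-513) = -20846*(-1/513) = 20846/513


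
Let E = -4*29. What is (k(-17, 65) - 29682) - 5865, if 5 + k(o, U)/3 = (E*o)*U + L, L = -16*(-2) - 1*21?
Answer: 349011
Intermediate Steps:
L = 11 (L = 32 - 21 = 11)
E = -116
k(o, U) = 18 - 348*U*o (k(o, U) = -15 + 3*((-116*o)*U + 11) = -15 + 3*(-116*U*o + 11) = -15 + 3*(11 - 116*U*o) = -15 + (33 - 348*U*o) = 18 - 348*U*o)
(k(-17, 65) - 29682) - 5865 = ((18 - 348*65*(-17)) - 29682) - 5865 = ((18 + 384540) - 29682) - 5865 = (384558 - 29682) - 5865 = 354876 - 5865 = 349011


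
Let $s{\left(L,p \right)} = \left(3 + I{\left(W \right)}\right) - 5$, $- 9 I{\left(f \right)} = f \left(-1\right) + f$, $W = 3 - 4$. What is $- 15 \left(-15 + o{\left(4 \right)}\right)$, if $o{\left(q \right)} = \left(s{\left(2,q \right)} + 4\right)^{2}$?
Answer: $165$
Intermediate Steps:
$W = -1$ ($W = 3 - 4 = -1$)
$I{\left(f \right)} = 0$ ($I{\left(f \right)} = - \frac{f \left(-1\right) + f}{9} = - \frac{- f + f}{9} = \left(- \frac{1}{9}\right) 0 = 0$)
$s{\left(L,p \right)} = -2$ ($s{\left(L,p \right)} = \left(3 + 0\right) - 5 = 3 - 5 = -2$)
$o{\left(q \right)} = 4$ ($o{\left(q \right)} = \left(-2 + 4\right)^{2} = 2^{2} = 4$)
$- 15 \left(-15 + o{\left(4 \right)}\right) = - 15 \left(-15 + 4\right) = \left(-15\right) \left(-11\right) = 165$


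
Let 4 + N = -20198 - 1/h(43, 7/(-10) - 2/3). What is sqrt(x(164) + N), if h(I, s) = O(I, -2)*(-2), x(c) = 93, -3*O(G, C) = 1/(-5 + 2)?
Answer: I*sqrt(80418)/2 ≈ 141.79*I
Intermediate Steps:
O(G, C) = 1/9 (O(G, C) = -1/(3*(-5 + 2)) = -1/3/(-3) = -1/3*(-1/3) = 1/9)
h(I, s) = -2/9 (h(I, s) = (1/9)*(-2) = -2/9)
N = -40395/2 (N = -4 + (-20198 - 1/(-2/9)) = -4 + (-20198 - 1*(-9/2)) = -4 + (-20198 + 9/2) = -4 - 40387/2 = -40395/2 ≈ -20198.)
sqrt(x(164) + N) = sqrt(93 - 40395/2) = sqrt(-40209/2) = I*sqrt(80418)/2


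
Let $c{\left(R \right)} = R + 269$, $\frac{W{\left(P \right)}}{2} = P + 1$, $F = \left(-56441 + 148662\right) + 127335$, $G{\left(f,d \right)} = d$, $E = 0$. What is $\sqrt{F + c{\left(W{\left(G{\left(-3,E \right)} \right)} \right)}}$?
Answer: $\sqrt{219827} \approx 468.86$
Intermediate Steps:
$F = 219556$ ($F = 92221 + 127335 = 219556$)
$W{\left(P \right)} = 2 + 2 P$ ($W{\left(P \right)} = 2 \left(P + 1\right) = 2 \left(1 + P\right) = 2 + 2 P$)
$c{\left(R \right)} = 269 + R$
$\sqrt{F + c{\left(W{\left(G{\left(-3,E \right)} \right)} \right)}} = \sqrt{219556 + \left(269 + \left(2 + 2 \cdot 0\right)\right)} = \sqrt{219556 + \left(269 + \left(2 + 0\right)\right)} = \sqrt{219556 + \left(269 + 2\right)} = \sqrt{219556 + 271} = \sqrt{219827}$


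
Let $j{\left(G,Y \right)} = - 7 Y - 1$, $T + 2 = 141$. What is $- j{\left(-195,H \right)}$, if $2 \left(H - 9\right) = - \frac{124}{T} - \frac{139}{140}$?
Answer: $\frac{319159}{5560} \approx 57.403$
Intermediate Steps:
$T = 139$ ($T = -2 + 141 = 139$)
$H = \frac{313599}{38920}$ ($H = 9 + \frac{- \frac{124}{139} - \frac{139}{140}}{2} = 9 + \frac{1}{2} \left(- \frac{36681}{19460}\right) = 9 - \frac{36681}{38920} = \frac{313599}{38920} \approx 8.0575$)
$j{\left(G,Y \right)} = -1 - 7 Y$
$- j{\left(-195,H \right)} = - (-1 - \frac{313599}{5560}) = \left(-1\right) \left(- \frac{319159}{5560}\right) = \frac{319159}{5560}$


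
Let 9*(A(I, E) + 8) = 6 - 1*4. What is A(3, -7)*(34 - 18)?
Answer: -1120/9 ≈ -124.44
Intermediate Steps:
A(I, E) = -70/9 (A(I, E) = -8 + (6 - 1*4)/9 = -8 + (6 - 4)/9 = -8 + (⅑)*2 = -8 + 2/9 = -70/9)
A(3, -7)*(34 - 18) = -70*(34 - 18)/9 = -70/9*16 = -1120/9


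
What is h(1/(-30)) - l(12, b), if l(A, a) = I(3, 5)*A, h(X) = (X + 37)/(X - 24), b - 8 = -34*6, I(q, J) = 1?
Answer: -9761/721 ≈ -13.538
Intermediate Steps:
b = -196 (b = 8 - 34*6 = 8 - 204 = -196)
h(X) = (37 + X)/(-24 + X)
l(A, a) = A (l(A, a) = 1*A = A)
h(1/(-30)) - l(12, b) = (37 + 1/(-30))/(-24 + 1/(-30)) - 1*12 = (37 - 1/30)/(-24 - 1/30) - 12 = (1109/30)/(-721/30) - 12 = -30/721*1109/30 - 12 = -1109/721 - 12 = -9761/721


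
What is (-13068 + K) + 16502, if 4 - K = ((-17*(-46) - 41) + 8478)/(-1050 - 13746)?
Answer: 16959289/4932 ≈ 3438.6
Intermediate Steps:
K = 22801/4932 (K = 4 - ((-17*(-46) - 41) + 8478)/(-1050 - 13746) = 4 - ((782 - 41) + 8478)/(-14796) = 4 - (741 + 8478)*(-1)/14796 = 4 - 9219*(-1)/14796 = 4 - 1*(-3073/4932) = 4 + 3073/4932 = 22801/4932 ≈ 4.6231)
(-13068 + K) + 16502 = (-13068 + 22801/4932) + 16502 = -64428575/4932 + 16502 = 16959289/4932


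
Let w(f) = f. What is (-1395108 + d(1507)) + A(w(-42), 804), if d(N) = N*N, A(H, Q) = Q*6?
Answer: 880765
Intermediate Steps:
A(H, Q) = 6*Q
d(N) = N²
(-1395108 + d(1507)) + A(w(-42), 804) = (-1395108 + 1507²) + 6*804 = (-1395108 + 2271049) + 4824 = 875941 + 4824 = 880765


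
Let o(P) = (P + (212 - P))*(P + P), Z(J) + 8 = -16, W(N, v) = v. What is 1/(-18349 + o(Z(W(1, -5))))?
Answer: -1/28525 ≈ -3.5057e-5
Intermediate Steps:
Z(J) = -24 (Z(J) = -8 - 16 = -24)
o(P) = 424*P (o(P) = 212*(2*P) = 424*P)
1/(-18349 + o(Z(W(1, -5)))) = 1/(-18349 + 424*(-24)) = 1/(-18349 - 10176) = 1/(-28525) = -1/28525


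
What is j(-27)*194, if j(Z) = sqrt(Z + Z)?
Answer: 582*I*sqrt(6) ≈ 1425.6*I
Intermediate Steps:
j(Z) = sqrt(2)*sqrt(Z) (j(Z) = sqrt(2*Z) = sqrt(2)*sqrt(Z))
j(-27)*194 = (sqrt(2)*sqrt(-27))*194 = (sqrt(2)*(3*I*sqrt(3)))*194 = (3*I*sqrt(6))*194 = 582*I*sqrt(6)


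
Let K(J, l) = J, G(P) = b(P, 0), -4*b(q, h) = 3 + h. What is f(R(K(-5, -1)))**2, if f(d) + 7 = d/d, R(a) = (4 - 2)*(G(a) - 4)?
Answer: 36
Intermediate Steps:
b(q, h) = -3/4 - h/4 (b(q, h) = -(3 + h)/4 = -3/4 - h/4)
G(P) = -3/4 (G(P) = -3/4 - 1/4*0 = -3/4 + 0 = -3/4)
R(a) = -19/2 (R(a) = (4 - 2)*(-3/4 - 4) = 2*(-19/4) = -19/2)
f(d) = -6 (f(d) = -7 + d/d = -7 + 1 = -6)
f(R(K(-5, -1)))**2 = (-6)**2 = 36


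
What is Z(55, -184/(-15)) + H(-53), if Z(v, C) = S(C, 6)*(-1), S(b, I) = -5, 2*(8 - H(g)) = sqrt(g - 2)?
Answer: 13 - I*sqrt(55)/2 ≈ 13.0 - 3.7081*I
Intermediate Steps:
H(g) = 8 - sqrt(-2 + g)/2 (H(g) = 8 - sqrt(g - 2)/2 = 8 - sqrt(-2 + g)/2)
Z(v, C) = 5 (Z(v, C) = -5*(-1) = 5)
Z(55, -184/(-15)) + H(-53) = 5 + (8 - sqrt(-2 - 53)/2) = 5 + (8 - I*sqrt(55)/2) = 13 - I*sqrt(55)/2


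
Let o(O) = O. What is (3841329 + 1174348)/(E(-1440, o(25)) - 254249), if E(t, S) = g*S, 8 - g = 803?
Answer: -5015677/274124 ≈ -18.297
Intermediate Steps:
g = -795 (g = 8 - 1*803 = 8 - 803 = -795)
E(t, S) = -795*S
(3841329 + 1174348)/(E(-1440, o(25)) - 254249) = (3841329 + 1174348)/(-795*25 - 254249) = 5015677/(-19875 - 254249) = 5015677/(-274124) = 5015677*(-1/274124) = -5015677/274124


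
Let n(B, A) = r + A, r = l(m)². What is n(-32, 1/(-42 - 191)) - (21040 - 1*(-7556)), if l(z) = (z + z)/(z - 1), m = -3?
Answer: -26649379/932 ≈ -28594.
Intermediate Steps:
l(z) = 2*z/(-1 + z) (l(z) = (2*z)/(-1 + z) = 2*z/(-1 + z))
r = 9/4 (r = (2*(-3)/(-1 - 3))² = (2*(-3)/(-4))² = (2*(-3)*(-¼))² = (3/2)² = 9/4 ≈ 2.2500)
n(B, A) = 9/4 + A
n(-32, 1/(-42 - 191)) - (21040 - 1*(-7556)) = (9/4 + 1/(-42 - 191)) - (21040 - 1*(-7556)) = (9/4 + 1/(-233)) - (21040 + 7556) = (9/4 - 1/233) - 1*28596 = 2093/932 - 28596 = -26649379/932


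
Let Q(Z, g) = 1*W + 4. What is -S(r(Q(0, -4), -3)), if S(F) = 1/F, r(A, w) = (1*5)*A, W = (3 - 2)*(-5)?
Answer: ⅕ ≈ 0.20000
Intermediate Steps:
W = -5 (W = 1*(-5) = -5)
Q(Z, g) = -1 (Q(Z, g) = 1*(-5) + 4 = -5 + 4 = -1)
r(A, w) = 5*A
-S(r(Q(0, -4), -3)) = -1/(5*(-1)) = -1/(-5) = -1*(-⅕) = ⅕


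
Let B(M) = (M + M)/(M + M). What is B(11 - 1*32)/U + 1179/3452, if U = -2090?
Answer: 1230329/3607340 ≈ 0.34106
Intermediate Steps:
B(M) = 1 (B(M) = (2*M)/((2*M)) = (2*M)*(1/(2*M)) = 1)
B(11 - 1*32)/U + 1179/3452 = 1/(-2090) + 1179/3452 = 1*(-1/2090) + 1179*(1/3452) = -1/2090 + 1179/3452 = 1230329/3607340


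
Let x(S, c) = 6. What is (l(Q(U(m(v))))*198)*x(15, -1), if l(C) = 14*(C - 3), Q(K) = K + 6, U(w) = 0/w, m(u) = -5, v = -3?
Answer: 49896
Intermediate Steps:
U(w) = 0
Q(K) = 6 + K
l(C) = -42 + 14*C (l(C) = 14*(-3 + C) = -42 + 14*C)
(l(Q(U(m(v))))*198)*x(15, -1) = ((-42 + 14*(6 + 0))*198)*6 = ((-42 + 14*6)*198)*6 = ((-42 + 84)*198)*6 = (42*198)*6 = 8316*6 = 49896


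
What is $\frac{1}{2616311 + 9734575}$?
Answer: $\frac{1}{12350886} \approx 8.0966 \cdot 10^{-8}$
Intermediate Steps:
$\frac{1}{2616311 + 9734575} = \frac{1}{12350886}$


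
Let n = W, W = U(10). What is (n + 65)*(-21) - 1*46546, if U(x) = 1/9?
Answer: -143740/3 ≈ -47913.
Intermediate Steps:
U(x) = ⅑
W = ⅑ ≈ 0.11111
n = ⅑ ≈ 0.11111
(n + 65)*(-21) - 1*46546 = (⅑ + 65)*(-21) - 1*46546 = (586/9)*(-21) - 46546 = -4102/3 - 46546 = -143740/3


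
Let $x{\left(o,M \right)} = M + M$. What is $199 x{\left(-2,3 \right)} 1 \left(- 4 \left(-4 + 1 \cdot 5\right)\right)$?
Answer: $-4776$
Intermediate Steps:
$x{\left(o,M \right)} = 2 M$
$199 x{\left(-2,3 \right)} 1 \left(- 4 \left(-4 + 1 \cdot 5\right)\right) = 199 \cdot 2 \cdot 3 \cdot 1 \left(- 4 \left(-4 + 1 \cdot 5\right)\right) = 199 \cdot 6 \cdot 1 \left(- 4 \left(-4 + 5\right)\right) = 199 \cdot 6 \left(\left(-4\right) 1\right) = 199 \cdot 6 \left(-4\right) = 199 \left(-24\right) = -4776$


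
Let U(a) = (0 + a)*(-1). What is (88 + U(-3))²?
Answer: 8281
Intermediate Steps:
U(a) = -a (U(a) = a*(-1) = -a)
(88 + U(-3))² = (88 - 1*(-3))² = (88 + 3)² = 91² = 8281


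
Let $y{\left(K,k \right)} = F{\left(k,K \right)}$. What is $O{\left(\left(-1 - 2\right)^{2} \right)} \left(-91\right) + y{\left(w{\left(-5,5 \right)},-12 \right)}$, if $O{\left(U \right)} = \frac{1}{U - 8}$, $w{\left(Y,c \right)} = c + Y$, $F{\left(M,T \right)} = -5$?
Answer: $-96$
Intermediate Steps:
$w{\left(Y,c \right)} = Y + c$
$y{\left(K,k \right)} = -5$
$O{\left(U \right)} = \frac{1}{-8 + U}$
$O{\left(\left(-1 - 2\right)^{2} \right)} \left(-91\right) + y{\left(w{\left(-5,5 \right)},-12 \right)} = \frac{1}{-8 + \left(-1 - 2\right)^{2}} \left(-91\right) - 5 = \frac{1}{-8 + \left(-3\right)^{2}} \left(-91\right) - 5 = \frac{1}{-8 + 9} \left(-91\right) - 5 = 1^{-1} \left(-91\right) - 5 = 1 \left(-91\right) - 5 = -91 - 5 = -96$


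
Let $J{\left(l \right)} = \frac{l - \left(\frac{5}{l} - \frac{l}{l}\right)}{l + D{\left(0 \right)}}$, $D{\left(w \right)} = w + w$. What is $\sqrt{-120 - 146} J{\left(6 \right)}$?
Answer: $\frac{37 i \sqrt{266}}{36} \approx 16.763 i$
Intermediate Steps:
$D{\left(w \right)} = 2 w$
$J{\left(l \right)} = \frac{1 + l - \frac{5}{l}}{l}$ ($J{\left(l \right)} = \frac{l - \left(\frac{5}{l} - \frac{l}{l}\right)}{l + 2 \cdot 0} = \frac{l + \left(- \frac{5}{l} + 1\right)}{l + 0} = \frac{l + \left(1 - \frac{5}{l}\right)}{l} = \frac{1 + l - \frac{5}{l}}{l}$)
$\sqrt{-120 - 146} J{\left(6 \right)} = \sqrt{-120 - 146} \frac{-5 + 6 + 6^{2}}{36} = \sqrt{-266} \frac{-5 + 6 + 36}{36} = i \sqrt{266} \cdot \frac{1}{36} \cdot 37 = i \sqrt{266} \cdot \frac{37}{36} = \frac{37 i \sqrt{266}}{36}$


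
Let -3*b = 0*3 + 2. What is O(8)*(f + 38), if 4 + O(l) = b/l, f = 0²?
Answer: -931/6 ≈ -155.17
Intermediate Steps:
f = 0
b = -⅔ (b = -(0*3 + 2)/3 = -(0 + 2)/3 = -⅓*2 = -⅔ ≈ -0.66667)
O(l) = -4 - 2/(3*l)
O(8)*(f + 38) = (-4 - ⅔/8)*(0 + 38) = (-4 - ⅔*⅛)*38 = (-4 - 1/12)*38 = -49/12*38 = -931/6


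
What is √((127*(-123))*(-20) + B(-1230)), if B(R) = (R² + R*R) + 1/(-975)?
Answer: √126935815461/195 ≈ 1827.1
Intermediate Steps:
B(R) = -1/975 + 2*R² (B(R) = (R² + R²) - 1/975 = 2*R² - 1/975 = -1/975 + 2*R²)
√((127*(-123))*(-20) + B(-1230)) = √((127*(-123))*(-20) + (-1/975 + 2*(-1230)²)) = √(-15621*(-20) + (-1/975 + 2*1512900)) = √(312420 + (-1/975 + 3025800)) = √(312420 + 2950154999/975) = √(3254764499/975) = √126935815461/195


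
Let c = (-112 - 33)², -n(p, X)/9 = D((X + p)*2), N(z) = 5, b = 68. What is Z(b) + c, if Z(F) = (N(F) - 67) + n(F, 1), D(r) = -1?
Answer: 20972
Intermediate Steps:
n(p, X) = 9 (n(p, X) = -9*(-1) = 9)
Z(F) = -53 (Z(F) = (5 - 67) + 9 = -62 + 9 = -53)
c = 21025 (c = (-145)² = 21025)
Z(b) + c = -53 + 21025 = 20972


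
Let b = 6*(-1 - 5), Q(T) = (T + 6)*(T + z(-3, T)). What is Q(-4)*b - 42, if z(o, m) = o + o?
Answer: 678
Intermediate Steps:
z(o, m) = 2*o
Q(T) = (-6 + T)*(6 + T) (Q(T) = (T + 6)*(T + 2*(-3)) = (6 + T)*(T - 6) = (6 + T)*(-6 + T) = (-6 + T)*(6 + T))
b = -36 (b = 6*(-6) = -36)
Q(-4)*b - 42 = (-36 + (-4)²)*(-36) - 42 = (-36 + 16)*(-36) - 42 = -20*(-36) - 42 = 720 - 42 = 678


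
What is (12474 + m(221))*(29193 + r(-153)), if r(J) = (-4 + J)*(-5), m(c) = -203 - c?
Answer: 361234900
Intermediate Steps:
r(J) = 20 - 5*J
(12474 + m(221))*(29193 + r(-153)) = (12474 + (-203 - 1*221))*(29193 + (20 - 5*(-153))) = (12474 + (-203 - 221))*(29193 + (20 + 765)) = (12474 - 424)*(29193 + 785) = 12050*29978 = 361234900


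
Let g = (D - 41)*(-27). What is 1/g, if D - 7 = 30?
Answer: 1/108 ≈ 0.0092593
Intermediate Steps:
D = 37 (D = 7 + 30 = 37)
g = 108 (g = (37 - 41)*(-27) = -4*(-27) = 108)
1/g = 1/108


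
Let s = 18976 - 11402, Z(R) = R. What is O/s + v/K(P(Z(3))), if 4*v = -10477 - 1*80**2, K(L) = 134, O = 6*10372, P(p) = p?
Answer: -47235023/2029832 ≈ -23.270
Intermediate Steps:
O = 62232
s = 7574
v = -16877/4 (v = (-10477 - 1*80**2)/4 = (-10477 - 1*6400)/4 = (-10477 - 6400)/4 = (1/4)*(-16877) = -16877/4 ≈ -4219.3)
O/s + v/K(P(Z(3))) = 62232/7574 - 16877/4/134 = 62232*(1/7574) - 16877/4*1/134 = 31116/3787 - 16877/536 = -47235023/2029832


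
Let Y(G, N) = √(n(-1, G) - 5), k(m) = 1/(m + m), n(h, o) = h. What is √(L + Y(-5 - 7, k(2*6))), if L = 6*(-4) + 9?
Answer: √(-15 + I*√6) ≈ 0.31519 + 3.8858*I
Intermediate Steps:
L = -15 (L = -24 + 9 = -15)
k(m) = 1/(2*m)
Y(G, N) = I*√6 (Y(G, N) = √(-1 - 5) = √(-6) = I*√6)
√(L + Y(-5 - 7, k(2*6))) = √(-15 + I*√6)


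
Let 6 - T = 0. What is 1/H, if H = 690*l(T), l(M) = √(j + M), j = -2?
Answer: 1/1380 ≈ 0.00072464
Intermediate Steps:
T = 6 (T = 6 - 1*0 = 6 + 0 = 6)
l(M) = √(-2 + M)
H = 1380 (H = 690*√(-2 + 6) = 690*√4 = 690*2 = 1380)
1/H = 1/1380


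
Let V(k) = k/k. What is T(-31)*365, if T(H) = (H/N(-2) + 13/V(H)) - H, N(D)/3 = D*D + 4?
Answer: 374125/24 ≈ 15589.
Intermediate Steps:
V(k) = 1
N(D) = 12 + 3*D² (N(D) = 3*(D*D + 4) = 3*(D² + 4) = 3*(4 + D²) = 12 + 3*D²)
T(H) = 13 - 23*H/24 (T(H) = (H/(12 + 3*(-2)²) + 13/1) - H = (H/(12 + 3*4) + 13*1) - H = (H/(12 + 12) + 13) - H = (H/24 + 13) - H = (13 + H/24) - H = 13 - 23*H/24)
T(-31)*365 = (13 - 23/24*(-31))*365 = (13 + 713/24)*365 = (1025/24)*365 = 374125/24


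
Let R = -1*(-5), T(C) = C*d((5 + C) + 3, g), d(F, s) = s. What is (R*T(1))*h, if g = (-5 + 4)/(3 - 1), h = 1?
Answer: -5/2 ≈ -2.5000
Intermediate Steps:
g = -1/2 ≈ -0.50000
T(C) = -C/2 (T(C) = C*(-1/2) = -C/2)
R = 5
(R*T(1))*h = (5*(-1/2*1))*1 = (5*(-1/2))*1 = -5/2*1 = -5/2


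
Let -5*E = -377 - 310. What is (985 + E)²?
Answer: 31494544/25 ≈ 1.2598e+6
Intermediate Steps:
E = 687/5 (E = -(-377 - 310)/5 = -⅕*(-687) = 687/5 ≈ 137.40)
(985 + E)² = (985 + 687/5)² = (5612/5)² = 31494544/25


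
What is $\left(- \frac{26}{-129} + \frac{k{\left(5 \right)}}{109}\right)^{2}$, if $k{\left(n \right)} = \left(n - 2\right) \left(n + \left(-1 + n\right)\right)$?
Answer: $\frac{39904489}{197711721} \approx 0.20183$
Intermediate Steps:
$k{\left(n \right)} = \left(-1 + 2 n\right) \left(-2 + n\right)$ ($k{\left(n \right)} = \left(-2 + n\right) \left(-1 + 2 n\right) = \left(-1 + 2 n\right) \left(-2 + n\right)$)
$\left(- \frac{26}{-129} + \frac{k{\left(5 \right)}}{109}\right)^{2} = \left(- \frac{26}{-129} + \frac{2 - 25 + 2 \cdot 5^{2}}{109}\right)^{2} = \left(\left(-26\right) \left(- \frac{1}{129}\right) + \left(2 - 25 + 2 \cdot 25\right) \frac{1}{109}\right)^{2} = \left(\frac{26}{129} + \left(2 - 25 + 50\right) \frac{1}{109}\right)^{2} = \left(\frac{26}{129} + 27 \cdot \frac{1}{109}\right)^{2} = \left(\frac{26}{129} + \frac{27}{109}\right)^{2} = \left(\frac{6317}{14061}\right)^{2} = \frac{39904489}{197711721}$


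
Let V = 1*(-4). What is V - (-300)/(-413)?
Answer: -1952/413 ≈ -4.7264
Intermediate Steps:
V = -4
V - (-300)/(-413) = -4 - (-300)/(-413) = -4 - (-300)*(-1)/413 = -4 - 1*300/413 = -4 - 300/413 = -1952/413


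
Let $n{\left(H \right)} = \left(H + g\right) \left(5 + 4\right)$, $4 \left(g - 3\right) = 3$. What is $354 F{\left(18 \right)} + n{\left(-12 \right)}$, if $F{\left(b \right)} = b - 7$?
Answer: $\frac{15279}{4} \approx 3819.8$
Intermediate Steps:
$g = \frac{15}{4}$ ($g = 3 + \frac{1}{4} \cdot 3 = 3 + \frac{3}{4} = \frac{15}{4} \approx 3.75$)
$F{\left(b \right)} = -7 + b$
$n{\left(H \right)} = \frac{135}{4} + 9 H$ ($n{\left(H \right)} = \left(H + \frac{15}{4}\right) \left(5 + 4\right) = \left(\frac{15}{4} + H\right) 9 = \frac{135}{4} + 9 H$)
$354 F{\left(18 \right)} + n{\left(-12 \right)} = 354 \left(-7 + 18\right) + \left(\frac{135}{4} + 9 \left(-12\right)\right) = 354 \cdot 11 + \left(\frac{135}{4} - 108\right) = 3894 - \frac{297}{4} = \frac{15279}{4}$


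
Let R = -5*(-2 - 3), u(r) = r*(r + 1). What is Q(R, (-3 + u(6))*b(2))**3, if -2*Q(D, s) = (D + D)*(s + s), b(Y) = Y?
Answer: -59319000000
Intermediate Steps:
u(r) = r*(1 + r)
R = 25 (R = -5*(-5) = 25)
Q(D, s) = -2*D*s (Q(D, s) = -(D + D)*(s + s)/2 = -2*D*2*s/2 = -2*D*s)
Q(R, (-3 + u(6))*b(2))**3 = (-2*25*(-3 + 6*(1 + 6))*2)**3 = (-2*25*(-3 + 6*7)*2)**3 = (-2*25*(-3 + 42)*2)**3 = (-2*25*39*2)**3 = (-2*25*78)**3 = (-3900)**3 = -59319000000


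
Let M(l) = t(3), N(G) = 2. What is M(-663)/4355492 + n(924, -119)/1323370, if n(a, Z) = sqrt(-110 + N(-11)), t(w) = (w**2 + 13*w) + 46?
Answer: 47/2177746 + 3*I*sqrt(3)/661685 ≈ 2.1582e-5 + 7.8529e-6*I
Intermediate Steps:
t(w) = 46 + w**2 + 13*w
M(l) = 94 (M(l) = 46 + 3**2 + 13*3 = 46 + 9 + 39 = 94)
n(a, Z) = 6*I*sqrt(3) (n(a, Z) = sqrt(-110 + 2) = sqrt(-108) = 6*I*sqrt(3))
M(-663)/4355492 + n(924, -119)/1323370 = 94/4355492 + (6*I*sqrt(3))/1323370 = 94*(1/4355492) + (6*I*sqrt(3))*(1/1323370) = 47/2177746 + 3*I*sqrt(3)/661685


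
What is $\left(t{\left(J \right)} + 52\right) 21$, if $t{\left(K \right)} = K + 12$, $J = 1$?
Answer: $1365$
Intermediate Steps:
$t{\left(K \right)} = 12 + K$
$\left(t{\left(J \right)} + 52\right) 21 = \left(\left(12 + 1\right) + 52\right) 21 = \left(13 + 52\right) 21 = 65 \cdot 21 = 1365$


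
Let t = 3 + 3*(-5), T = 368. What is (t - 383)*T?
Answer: -145360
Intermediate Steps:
t = -12 (t = 3 - 15 = -12)
(t - 383)*T = (-12 - 383)*368 = -395*368 = -145360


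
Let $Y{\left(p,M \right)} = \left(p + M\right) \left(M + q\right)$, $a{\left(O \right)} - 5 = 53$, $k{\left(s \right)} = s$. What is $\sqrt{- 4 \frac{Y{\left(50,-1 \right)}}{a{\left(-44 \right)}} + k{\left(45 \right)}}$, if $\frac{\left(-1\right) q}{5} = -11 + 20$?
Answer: $\frac{\sqrt{168577}}{29} \approx 14.158$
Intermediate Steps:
$a{\left(O \right)} = 58$ ($a{\left(O \right)} = 5 + 53 = 58$)
$q = -45$ ($q = - 5 \left(-11 + 20\right) = \left(-5\right) 9 = -45$)
$Y{\left(p,M \right)} = \left(-45 + M\right) \left(M + p\right)$ ($Y{\left(p,M \right)} = \left(p + M\right) \left(M - 45\right) = \left(M + p\right) \left(-45 + M\right) = \left(-45 + M\right) \left(M + p\right)$)
$\sqrt{- 4 \frac{Y{\left(50,-1 \right)}}{a{\left(-44 \right)}} + k{\left(45 \right)}} = \sqrt{- 4 \frac{\left(-1\right)^{2} - -45 - 2250 - 50}{58} + 45} = \sqrt{- 4 \left(1 + 45 - 2250 - 50\right) \frac{1}{58} + 45} = \sqrt{- 4 \left(\left(-2254\right) \frac{1}{58}\right) + 45} = \sqrt{\left(-4\right) \left(- \frac{1127}{29}\right) + 45} = \sqrt{\frac{4508}{29} + 45} = \sqrt{\frac{5813}{29}} = \frac{\sqrt{168577}}{29}$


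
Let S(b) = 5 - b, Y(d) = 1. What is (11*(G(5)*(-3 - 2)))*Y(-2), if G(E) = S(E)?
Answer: 0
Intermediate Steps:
G(E) = 5 - E
(11*(G(5)*(-3 - 2)))*Y(-2) = (11*((5 - 1*5)*(-3 - 2)))*1 = (11*((5 - 5)*(-5)))*1 = (11*(0*(-5)))*1 = (11*0)*1 = 0*1 = 0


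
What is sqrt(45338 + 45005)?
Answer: sqrt(90343) ≈ 300.57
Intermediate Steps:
sqrt(45338 + 45005) = sqrt(90343)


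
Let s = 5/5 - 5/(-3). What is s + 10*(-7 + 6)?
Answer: -22/3 ≈ -7.3333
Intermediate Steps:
s = 8/3 (s = 5*(⅕) - 5*(-⅓) = 1 + 5/3 = 8/3 ≈ 2.6667)
s + 10*(-7 + 6) = 8/3 + 10*(-7 + 6) = 8/3 + 10*(-1) = 8/3 - 10 = -22/3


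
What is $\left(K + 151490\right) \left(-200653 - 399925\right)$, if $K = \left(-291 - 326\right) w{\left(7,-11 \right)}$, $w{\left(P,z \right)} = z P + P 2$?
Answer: $-114326628658$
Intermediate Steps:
$w{\left(P,z \right)} = 2 P + P z$ ($w{\left(P,z \right)} = P z + 2 P = 2 P + P z$)
$K = 38871$ ($K = \left(-291 - 326\right) 7 \left(2 - 11\right) = - 617 \cdot 7 \left(-9\right) = \left(-617\right) \left(-63\right) = 38871$)
$\left(K + 151490\right) \left(-200653 - 399925\right) = \left(38871 + 151490\right) \left(-200653 - 399925\right) = 190361 \left(-600578\right) = -114326628658$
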